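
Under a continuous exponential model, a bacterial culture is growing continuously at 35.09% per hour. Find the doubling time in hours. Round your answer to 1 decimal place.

doubling time ≈ 2.0 hours

doubling time = ln(2) / |r| = 0.69315 / 0.3509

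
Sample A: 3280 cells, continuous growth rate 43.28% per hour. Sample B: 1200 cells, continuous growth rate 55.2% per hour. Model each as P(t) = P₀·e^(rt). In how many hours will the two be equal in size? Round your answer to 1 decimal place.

t ≈ 8.4 hours

3280·e^(0.4328t) = 1200·e^(0.552t)
3280/1200 = e^((0.552 − 0.4328)t) → ln(2.73333) = 0.1192·t
t = 1.00552 / 0.1192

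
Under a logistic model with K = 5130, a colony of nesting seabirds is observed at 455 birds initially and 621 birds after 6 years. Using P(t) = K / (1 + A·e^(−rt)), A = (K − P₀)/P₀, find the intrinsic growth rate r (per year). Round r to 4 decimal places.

A = (5130 − 455)/455 = 10.27473
621 = 5130/(1 + 10.27473·e^(−r·6)) → e^(−6r) = (8.26087 − 1)/10.27473 = 0.706673
r = −ln(0.706673)/6 = 0.34719/6

r ≈ 0.0579 per year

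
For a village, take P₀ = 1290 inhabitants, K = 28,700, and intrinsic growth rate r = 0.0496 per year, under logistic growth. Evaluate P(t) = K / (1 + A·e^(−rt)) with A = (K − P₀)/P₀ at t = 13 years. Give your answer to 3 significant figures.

A = (28700 − 1290)/1290 = 21.24806
P(13) = 28700 / (1 + 21.24806·e^(−0.0496·13)) = 28700 / (1 + 21.24806·0.524767)
= 28700 / 12.15029 ≈ 2362.08

≈ 2,360 inhabitants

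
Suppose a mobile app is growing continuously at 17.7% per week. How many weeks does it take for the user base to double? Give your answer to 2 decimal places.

doubling time ≈ 3.92 weeks

doubling time = ln(2) / |r| = 0.69315 / 0.177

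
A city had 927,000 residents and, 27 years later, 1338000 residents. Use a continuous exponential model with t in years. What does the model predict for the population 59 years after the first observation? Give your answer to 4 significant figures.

≈ 2,067,000 residents

r = ln(1338000/927000) / 27 ≈ 0.013592 per year
P(59) = 927000 · e^(0.013592·59) = 927000 · 2.22981 ≈ 2067029.32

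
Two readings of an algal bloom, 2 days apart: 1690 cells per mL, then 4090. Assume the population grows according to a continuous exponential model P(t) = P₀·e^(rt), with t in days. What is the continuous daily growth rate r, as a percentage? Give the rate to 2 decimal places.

4090 = 1690 · e^(r·2)
e^(2r) = 4090/1690 = 2.42012
r = ln(2.42012) / 2 = 0.88382 / 2

r ≈ 44.19% per day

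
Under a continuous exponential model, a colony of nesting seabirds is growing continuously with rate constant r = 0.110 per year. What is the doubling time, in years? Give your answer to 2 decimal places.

doubling time = ln(2) / |r| = 0.69315 / 0.11

doubling time ≈ 6.30 years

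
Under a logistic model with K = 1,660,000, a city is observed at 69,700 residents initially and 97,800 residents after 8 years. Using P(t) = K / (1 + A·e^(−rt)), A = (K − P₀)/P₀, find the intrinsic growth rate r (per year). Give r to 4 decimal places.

A = (1660000 − 69700)/69700 = 22.81636
97800 = 1660000/(1 + 22.81636·e^(−r·8)) → e^(−8r) = (16.97342 − 1)/22.81636 = 0.700086
r = −ln(0.700086)/8 = 0.35655/8

r ≈ 0.0446 per year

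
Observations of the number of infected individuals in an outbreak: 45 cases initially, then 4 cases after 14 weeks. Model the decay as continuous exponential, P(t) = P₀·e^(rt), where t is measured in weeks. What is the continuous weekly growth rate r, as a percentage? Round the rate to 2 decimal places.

r ≈ -17.29% per week

4 = 45 · e^(r·14)
e^(14r) = 4/45 = 0.08889
r = ln(0.08889) / 14 = -2.42037 / 14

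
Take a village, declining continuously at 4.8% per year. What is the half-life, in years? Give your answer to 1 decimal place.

half-life ≈ 14.4 years

half-life = ln(2) / |r| = 0.69315 / 0.048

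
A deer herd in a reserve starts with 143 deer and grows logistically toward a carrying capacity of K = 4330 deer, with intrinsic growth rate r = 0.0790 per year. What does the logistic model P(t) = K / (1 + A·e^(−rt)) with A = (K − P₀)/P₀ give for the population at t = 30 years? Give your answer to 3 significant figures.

≈ 1,160 deer

A = (4330 − 143)/143 = 29.27972
P(30) = 4330 / (1 + 29.27972·e^(−0.079·30)) = 4330 / (1 + 29.27972·0.093481)
= 4330 / 3.73709 ≈ 1158.66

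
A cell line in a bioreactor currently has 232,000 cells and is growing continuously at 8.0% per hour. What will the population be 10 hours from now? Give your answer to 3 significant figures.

P(10) = 232000 · e^(0.08·10) = 232000 · e^(0.8)
= 232000 · 2.22554 ≈ 516325.5

≈ 516,000 cells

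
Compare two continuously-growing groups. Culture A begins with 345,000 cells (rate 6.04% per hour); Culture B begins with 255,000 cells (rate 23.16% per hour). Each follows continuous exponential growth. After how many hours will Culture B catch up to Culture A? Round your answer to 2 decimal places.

t ≈ 1.77 hours

345000·e^(0.0604t) = 255000·e^(0.2316t)
345000/255000 = e^((0.2316 − 0.0604)t) → ln(1.35294) = 0.1712·t
t = 0.30228 / 0.1712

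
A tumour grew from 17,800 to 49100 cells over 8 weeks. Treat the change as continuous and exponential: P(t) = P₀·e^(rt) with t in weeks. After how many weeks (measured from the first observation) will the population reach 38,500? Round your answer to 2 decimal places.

r = ln(49100/17800) / 8 ≈ 0.126833 per week
t = ln(38500/17800) / r = 0.77146 / 0.126833 ≈ 6.083

t ≈ 6.08 weeks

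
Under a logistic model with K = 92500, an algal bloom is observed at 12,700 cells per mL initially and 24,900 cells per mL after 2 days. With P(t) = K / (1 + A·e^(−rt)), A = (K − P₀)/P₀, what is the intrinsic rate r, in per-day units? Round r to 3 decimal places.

A = (92500 − 12700)/12700 = 6.28346
24900 = 92500/(1 + 6.28346·e^(−r·2)) → e^(−2r) = (3.71486 − 1)/6.28346 = 0.432064
r = −ln(0.432064)/2 = 0.83918/2

r ≈ 0.420 per day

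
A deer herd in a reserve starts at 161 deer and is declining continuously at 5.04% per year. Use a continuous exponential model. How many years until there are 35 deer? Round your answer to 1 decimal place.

35 = 161 · e^(-0.0504·t)
t = ln(35/161) / -0.0504 = ln(0.21739) / -0.0504 = -1.52606 / -0.0504

t ≈ 30.3 years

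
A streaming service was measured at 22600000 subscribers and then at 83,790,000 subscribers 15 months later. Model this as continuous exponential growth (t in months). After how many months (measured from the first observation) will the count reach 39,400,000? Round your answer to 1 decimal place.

r = ln(83790000/22600000) / 15 ≈ 0.087358 per month
t = ln(39400000/22600000) / r = 0.55582 / 0.087358 ≈ 6.363

t ≈ 6.4 months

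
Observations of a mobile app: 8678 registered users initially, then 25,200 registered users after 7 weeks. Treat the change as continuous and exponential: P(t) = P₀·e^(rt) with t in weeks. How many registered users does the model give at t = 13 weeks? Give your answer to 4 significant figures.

r = ln(25200/8678) / 7 ≈ 0.152293 per week
P(13) = 8678 · e^(0.152293·13) = 8678 · 7.24139 ≈ 62840.74

≈ 62,840 registered users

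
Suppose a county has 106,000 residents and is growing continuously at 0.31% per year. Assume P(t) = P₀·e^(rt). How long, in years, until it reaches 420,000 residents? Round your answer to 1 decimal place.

t ≈ 444.1 years

420000 = 106000 · e^(0.0031·t)
t = ln(420000/106000) / 0.0031 = ln(3.96226) / 0.0031 = 1.37682 / 0.0031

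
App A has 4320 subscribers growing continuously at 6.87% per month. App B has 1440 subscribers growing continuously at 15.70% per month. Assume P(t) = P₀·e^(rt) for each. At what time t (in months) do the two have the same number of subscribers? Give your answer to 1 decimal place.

t ≈ 12.4 months

4320·e^(0.0687t) = 1440·e^(0.157t)
4320/1440 = e^((0.157 − 0.0687)t) → ln(3) = 0.0883·t
t = 1.09861 / 0.0883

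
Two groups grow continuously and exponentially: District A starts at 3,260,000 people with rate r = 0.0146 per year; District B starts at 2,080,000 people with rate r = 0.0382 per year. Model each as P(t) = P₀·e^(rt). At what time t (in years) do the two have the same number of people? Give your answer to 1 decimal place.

3260000·e^(0.0146t) = 2080000·e^(0.0382t)
3260000/2080000 = e^((0.0382 − 0.0146)t) → ln(1.56731) = 0.0236·t
t = 0.44936 / 0.0236

t ≈ 19.0 years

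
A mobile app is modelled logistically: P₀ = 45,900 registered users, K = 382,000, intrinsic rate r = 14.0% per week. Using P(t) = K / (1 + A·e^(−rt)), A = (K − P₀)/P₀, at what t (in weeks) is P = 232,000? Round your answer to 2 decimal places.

A = (382000 − 45900)/45900 = 7.32244
232000 = 382000/(1 + 7.32244·e^(−0.14t)) → 1 + 7.32244·e^(−0.14t) = 1.64655
e^(−0.14t) = 0.088297 → t = ln(11.32537)/0.14 = 2.42705/0.14

t ≈ 17.34 weeks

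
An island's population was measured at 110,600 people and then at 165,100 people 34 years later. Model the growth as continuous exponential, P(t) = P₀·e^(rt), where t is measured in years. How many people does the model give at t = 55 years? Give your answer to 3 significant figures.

≈ 211,000 people

r = ln(165100/110600) / 34 ≈ 0.011783 per year
P(55) = 110600 · e^(0.011783·55) = 110600 · 1.91187 ≈ 211452.43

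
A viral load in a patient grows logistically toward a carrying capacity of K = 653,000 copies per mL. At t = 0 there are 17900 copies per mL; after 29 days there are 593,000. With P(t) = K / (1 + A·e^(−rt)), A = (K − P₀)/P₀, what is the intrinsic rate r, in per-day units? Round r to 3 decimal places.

A = (653000 − 17900)/17900 = 35.48045
593000 = 653000/(1 + 35.48045·e^(−r·29)) → e^(−29r) = (1.10118 − 1)/35.48045 = 0.002852
r = −ln(0.002852)/29 = 5.85983/29

r ≈ 0.202 per day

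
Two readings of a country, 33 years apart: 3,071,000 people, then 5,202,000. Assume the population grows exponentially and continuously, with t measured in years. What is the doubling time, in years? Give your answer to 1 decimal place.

r = ln(5202000/3071000) / 33 = ln(1.69391) / 33 ≈ 0.015971 per year
doubling time = ln 2 / |r| = 0.69315 / 0.015971

doubling time ≈ 43.4 years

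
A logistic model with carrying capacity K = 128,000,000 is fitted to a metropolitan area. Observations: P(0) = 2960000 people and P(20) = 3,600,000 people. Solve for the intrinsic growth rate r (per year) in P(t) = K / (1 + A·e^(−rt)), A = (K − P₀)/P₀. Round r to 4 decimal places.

A = (128000000 − 2960000)/2960000 = 42.24324
3600000 = 128000000/(1 + 42.24324·e^(−r·20)) → e^(−20r) = (35.55556 − 1)/42.24324 = 0.818014
r = −ln(0.818014)/20 = 0.20088/20

r ≈ 0.0100 per year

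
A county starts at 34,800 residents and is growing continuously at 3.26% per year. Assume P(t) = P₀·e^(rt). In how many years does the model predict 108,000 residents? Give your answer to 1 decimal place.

108000 = 34800 · e^(0.0326·t)
t = ln(108000/34800) / 0.0326 = ln(3.10345) / 0.0326 = 1.13251 / 0.0326

t ≈ 34.7 years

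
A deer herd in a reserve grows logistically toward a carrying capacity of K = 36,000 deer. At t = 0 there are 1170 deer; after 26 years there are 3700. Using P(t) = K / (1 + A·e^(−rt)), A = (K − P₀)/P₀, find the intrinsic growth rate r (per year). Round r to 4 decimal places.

r ≈ 0.0472 per year

A = (36000 − 1170)/1170 = 29.76923
3700 = 36000/(1 + 29.76923·e^(−r·26)) → e^(−26r) = (9.72973 − 1)/29.76923 = 0.293247
r = −ln(0.293247)/26 = 1.22674/26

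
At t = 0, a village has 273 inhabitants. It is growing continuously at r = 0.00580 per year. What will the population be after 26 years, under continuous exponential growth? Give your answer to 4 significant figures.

P(26) = 273 · e^(0.0058·26) = 273 · e^(0.1508)
= 273 · 1.16276 ≈ 317.43

≈ 317.4 inhabitants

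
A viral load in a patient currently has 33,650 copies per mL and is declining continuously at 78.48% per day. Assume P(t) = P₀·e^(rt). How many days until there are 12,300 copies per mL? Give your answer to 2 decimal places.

12300 = 33650 · e^(-0.7848·t)
t = ln(12300/33650) / -0.7848 = ln(0.36553) / -0.7848 = -1.00641 / -0.7848

t ≈ 1.28 days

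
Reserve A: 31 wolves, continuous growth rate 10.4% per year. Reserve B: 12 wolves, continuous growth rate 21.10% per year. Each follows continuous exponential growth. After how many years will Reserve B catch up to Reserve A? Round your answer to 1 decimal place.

t ≈ 8.9 years

31·e^(0.104t) = 12·e^(0.211t)
31/12 = e^((0.211 − 0.104)t) → ln(2.58333) = 0.107·t
t = 0.94908 / 0.107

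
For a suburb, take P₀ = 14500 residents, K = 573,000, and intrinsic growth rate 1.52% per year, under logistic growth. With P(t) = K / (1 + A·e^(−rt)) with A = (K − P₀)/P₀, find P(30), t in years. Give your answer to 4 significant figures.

≈ 22,550 residents

A = (573000 − 14500)/14500 = 38.51724
P(30) = 573000 / (1 + 38.51724·e^(−0.0152·30)) = 573000 / (1 + 38.51724·0.633814)
= 573000 / 25.41276 ≈ 22547.73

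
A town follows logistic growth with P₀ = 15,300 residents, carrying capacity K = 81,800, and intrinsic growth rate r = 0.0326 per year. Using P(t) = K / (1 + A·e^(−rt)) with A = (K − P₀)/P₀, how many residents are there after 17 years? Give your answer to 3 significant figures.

A = (81800 − 15300)/15300 = 4.34641
P(17) = 81800 / (1 + 4.34641·e^(−0.0326·17)) = 81800 / (1 + 4.34641·0.574532)
= 81800 / 3.49715 ≈ 23390.49

≈ 23,400 residents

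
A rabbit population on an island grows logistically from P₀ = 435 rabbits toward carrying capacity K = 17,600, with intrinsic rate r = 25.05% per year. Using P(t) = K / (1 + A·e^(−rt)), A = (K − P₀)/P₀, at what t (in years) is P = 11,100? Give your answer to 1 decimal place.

A = (17600 − 435)/435 = 39.45977
11100 = 17600/(1 + 39.45977·e^(−0.2505t)) → 1 + 39.45977·e^(−0.2505t) = 1.58559
e^(−0.2505t) = 0.01484 → t = ln(67.38515)/0.2505 = 4.21042/0.2505

t ≈ 16.8 years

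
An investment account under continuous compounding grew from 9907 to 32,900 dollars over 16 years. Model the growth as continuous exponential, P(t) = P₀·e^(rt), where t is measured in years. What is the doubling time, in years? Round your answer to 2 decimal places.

doubling time ≈ 9.24 years

r = ln(32900/9907) / 16 = ln(3.32088) / 16 ≈ 0.075014 per year
doubling time = ln 2 / |r| = 0.69315 / 0.075014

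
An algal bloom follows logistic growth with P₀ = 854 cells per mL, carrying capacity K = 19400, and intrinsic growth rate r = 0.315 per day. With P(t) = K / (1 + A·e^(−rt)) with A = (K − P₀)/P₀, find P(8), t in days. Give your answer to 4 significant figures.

A = (19400 − 854)/854 = 21.71663
P(8) = 19400 / (1 + 21.71663·e^(−0.315·8)) = 19400 / (1 + 21.71663·0.08046)
= 19400 / 2.74731 ≈ 7061.45

≈ 7,061 cells per mL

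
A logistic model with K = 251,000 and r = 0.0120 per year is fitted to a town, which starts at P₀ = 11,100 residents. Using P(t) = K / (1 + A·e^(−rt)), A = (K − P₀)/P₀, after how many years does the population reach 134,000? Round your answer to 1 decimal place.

A = (251000 − 11100)/11100 = 21.61261
134000 = 251000/(1 + 21.61261·e^(−0.012t)) → 1 + 21.61261·e^(−0.012t) = 1.87313
e^(−0.012t) = 0.040399 → t = ln(24.75291)/0.012 = 3.20894/0.012

t ≈ 267.4 years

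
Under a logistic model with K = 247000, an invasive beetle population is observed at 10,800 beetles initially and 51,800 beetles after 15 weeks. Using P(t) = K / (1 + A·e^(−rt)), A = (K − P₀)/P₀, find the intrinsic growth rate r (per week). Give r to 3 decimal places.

A = (247000 − 10800)/10800 = 21.87037
51800 = 247000/(1 + 21.87037·e^(−r·15)) → e^(−15r) = (4.76834 − 1)/21.87037 = 0.172303
r = −ln(0.172303)/15 = 1.7585/15

r ≈ 0.117 per week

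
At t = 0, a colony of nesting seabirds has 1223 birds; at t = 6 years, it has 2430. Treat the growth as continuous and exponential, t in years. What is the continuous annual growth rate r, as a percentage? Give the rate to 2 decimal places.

2430 = 1223 · e^(r·6)
e^(6r) = 2430/1223 = 1.98692
r = ln(1.98692) / 6 = 0.68658 / 6

r ≈ 11.44% per year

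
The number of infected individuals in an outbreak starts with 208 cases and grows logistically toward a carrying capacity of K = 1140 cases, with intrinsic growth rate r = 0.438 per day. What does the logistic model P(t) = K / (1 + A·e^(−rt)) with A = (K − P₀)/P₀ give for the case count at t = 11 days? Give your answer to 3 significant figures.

A = (1140 − 208)/208 = 4.48077
P(11) = 1140 / (1 + 4.48077·e^(−0.438·11)) = 1140 / (1 + 4.48077·0.008083)
= 1140 / 1.03622 ≈ 1100.15

≈ 1,100 cases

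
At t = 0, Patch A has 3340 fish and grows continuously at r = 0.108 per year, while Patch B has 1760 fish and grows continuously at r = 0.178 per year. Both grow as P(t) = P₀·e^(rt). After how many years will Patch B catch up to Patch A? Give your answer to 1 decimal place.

3340·e^(0.108t) = 1760·e^(0.178t)
3340/1760 = e^((0.178 − 0.108)t) → ln(1.89773) = 0.07·t
t = 0.64066 / 0.07

t ≈ 9.2 years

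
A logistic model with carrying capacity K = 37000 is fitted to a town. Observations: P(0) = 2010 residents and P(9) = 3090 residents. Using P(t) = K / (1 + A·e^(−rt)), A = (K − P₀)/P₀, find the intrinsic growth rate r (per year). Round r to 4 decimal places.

r ≈ 0.0513 per year

A = (37000 − 2010)/2010 = 17.40796
3090 = 37000/(1 + 17.40796·e^(−r·9)) → e^(−9r) = (11.97411 − 1)/17.40796 = 0.630408
r = −ln(0.630408)/9 = 0.46139/9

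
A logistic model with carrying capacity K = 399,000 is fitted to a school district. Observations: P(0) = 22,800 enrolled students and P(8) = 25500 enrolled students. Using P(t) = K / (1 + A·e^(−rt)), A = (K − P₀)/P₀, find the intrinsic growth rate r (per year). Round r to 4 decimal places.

A = (399000 − 22800)/22800 = 16.5
25500 = 399000/(1 + 16.5·e^(−r·8)) → e^(−8r) = (15.64706 − 1)/16.5 = 0.887701
r = −ln(0.887701)/8 = 0.11912/8

r ≈ 0.0149 per year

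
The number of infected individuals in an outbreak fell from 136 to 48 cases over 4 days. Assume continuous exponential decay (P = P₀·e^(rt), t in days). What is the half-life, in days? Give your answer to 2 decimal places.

half-life ≈ 2.66 days

r = ln(48/136) / 4 = ln(0.35294) / 4 ≈ -0.260363 per day
half-life = ln 2 / |r| = 0.69315 / 0.260363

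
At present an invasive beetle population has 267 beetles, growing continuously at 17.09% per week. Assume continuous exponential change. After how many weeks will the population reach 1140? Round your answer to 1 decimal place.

1140 = 267 · e^(0.1709·t)
t = ln(1140/267) / 0.1709 = ln(4.26966) / 0.1709 = 1.45153 / 0.1709

t ≈ 8.5 weeks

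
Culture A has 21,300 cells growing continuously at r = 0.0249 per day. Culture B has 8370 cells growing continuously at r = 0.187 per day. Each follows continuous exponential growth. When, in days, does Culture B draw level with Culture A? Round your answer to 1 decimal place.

21300·e^(0.0249t) = 8370·e^(0.187t)
21300/8370 = e^((0.187 − 0.0249)t) → ln(2.5448) = 0.1621·t
t = 0.93405 / 0.1621

t ≈ 5.8 days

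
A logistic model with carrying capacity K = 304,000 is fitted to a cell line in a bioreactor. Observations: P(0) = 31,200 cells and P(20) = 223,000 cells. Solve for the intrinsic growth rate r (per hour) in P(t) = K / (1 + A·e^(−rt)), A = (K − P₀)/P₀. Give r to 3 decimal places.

r ≈ 0.159 per hour

A = (304000 − 31200)/31200 = 8.74359
223000 = 304000/(1 + 8.74359·e^(−r·20)) → e^(−20r) = (1.36323 − 1)/8.74359 = 0.041542
r = −ln(0.041542)/20 = 3.18104/20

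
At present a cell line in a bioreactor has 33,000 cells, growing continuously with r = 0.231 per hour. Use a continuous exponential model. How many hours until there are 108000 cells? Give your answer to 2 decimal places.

t ≈ 5.13 hours

108000 = 33000 · e^(0.231·t)
t = ln(108000/33000) / 0.231 = ln(3.27273) / 0.231 = 1.18562 / 0.231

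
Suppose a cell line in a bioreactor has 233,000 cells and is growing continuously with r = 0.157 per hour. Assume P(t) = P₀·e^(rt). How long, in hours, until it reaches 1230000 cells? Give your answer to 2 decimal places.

t ≈ 10.60 hours

1230000 = 233000 · e^(0.157·t)
t = ln(1230000/233000) / 0.157 = ln(5.27897) / 0.157 = 1.66373 / 0.157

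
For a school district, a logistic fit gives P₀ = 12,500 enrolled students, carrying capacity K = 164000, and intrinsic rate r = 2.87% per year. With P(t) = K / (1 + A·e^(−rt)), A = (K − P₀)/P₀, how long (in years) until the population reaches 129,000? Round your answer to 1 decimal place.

A = (164000 − 12500)/12500 = 12.12
129000 = 164000/(1 + 12.12·e^(−0.0287t)) → 1 + 12.12·e^(−0.0287t) = 1.27132
e^(−0.0287t) = 0.022386 → t = ln(44.67086)/0.0287 = 3.79932/0.0287

t ≈ 132.4 years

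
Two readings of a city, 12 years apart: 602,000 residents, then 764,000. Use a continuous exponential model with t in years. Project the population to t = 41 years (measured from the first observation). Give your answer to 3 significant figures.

r = ln(764000/602000) / 12 ≈ 0.019859 per year
P(41) = 602000 · e^(0.019859·41) = 602000 · 2.25743 ≈ 1358972.87

≈ 1,360,000 residents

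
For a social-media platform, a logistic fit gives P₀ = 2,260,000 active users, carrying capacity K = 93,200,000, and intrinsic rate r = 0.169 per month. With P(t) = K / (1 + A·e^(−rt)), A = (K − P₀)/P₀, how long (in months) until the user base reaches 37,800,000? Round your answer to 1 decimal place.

t ≈ 19.6 months

A = (93200000 − 2260000)/2260000 = 40.23894
37800000 = 93200000/(1 + 40.23894·e^(−0.169t)) → 1 + 40.23894·e^(−0.169t) = 2.46561
e^(−0.169t) = 0.036423 → t = ln(27.45545)/0.169 = 3.31256/0.169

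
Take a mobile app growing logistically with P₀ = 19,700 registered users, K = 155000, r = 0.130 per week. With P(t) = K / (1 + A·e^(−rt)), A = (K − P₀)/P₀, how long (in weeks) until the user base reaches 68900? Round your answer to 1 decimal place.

t ≈ 13.1 weeks

A = (155000 − 19700)/19700 = 6.86802
68900 = 155000/(1 + 6.86802·e^(−0.13t)) → 1 + 6.86802·e^(−0.13t) = 2.24964
e^(−0.13t) = 0.18195 → t = ln(5.49601)/0.13 = 1.70402/0.13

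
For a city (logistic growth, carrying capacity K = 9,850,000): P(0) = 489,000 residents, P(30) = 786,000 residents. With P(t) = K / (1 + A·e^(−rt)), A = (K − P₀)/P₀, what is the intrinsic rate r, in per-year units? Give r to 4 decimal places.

r ≈ 0.0169 per year

A = (9850000 − 489000)/489000 = 19.14315
786000 = 9850000/(1 + 19.14315·e^(−r·30)) → e^(−30r) = (12.53181 − 1)/19.14315 = 0.602399
r = −ln(0.602399)/30 = 0.50684/30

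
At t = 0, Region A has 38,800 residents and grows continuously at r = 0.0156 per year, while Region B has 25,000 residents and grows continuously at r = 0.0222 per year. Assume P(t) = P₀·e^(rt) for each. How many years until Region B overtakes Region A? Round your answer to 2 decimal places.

t ≈ 66.60 years

38800·e^(0.0156t) = 25000·e^(0.0222t)
38800/25000 = e^((0.0222 − 0.0156)t) → ln(1.552) = 0.0066·t
t = 0.43954 / 0.0066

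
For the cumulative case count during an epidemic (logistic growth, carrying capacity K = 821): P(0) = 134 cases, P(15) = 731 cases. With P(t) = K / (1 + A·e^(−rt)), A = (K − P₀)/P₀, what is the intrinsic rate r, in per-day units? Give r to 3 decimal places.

A = (821 − 134)/134 = 5.12687
731 = 821/(1 + 5.12687·e^(−r·15)) → e^(−15r) = (1.12312 − 1)/5.12687 = 0.024014
r = −ln(0.024014)/15 = 3.7291/15

r ≈ 0.249 per day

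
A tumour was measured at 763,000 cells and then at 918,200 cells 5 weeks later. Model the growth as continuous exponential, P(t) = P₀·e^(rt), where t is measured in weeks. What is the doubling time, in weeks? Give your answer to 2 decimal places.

r = ln(918200/763000) / 5 = ln(1.20341) / 5 ≈ 0.037031 per week
doubling time = ln 2 / |r| = 0.69315 / 0.037031

doubling time ≈ 18.72 weeks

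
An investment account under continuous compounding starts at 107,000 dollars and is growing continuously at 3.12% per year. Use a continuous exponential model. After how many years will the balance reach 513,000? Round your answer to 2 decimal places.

t ≈ 50.24 years

513000 = 107000 · e^(0.0312·t)
t = ln(513000/107000) / 0.0312 = ln(4.79439) / 0.0312 = 1.56745 / 0.0312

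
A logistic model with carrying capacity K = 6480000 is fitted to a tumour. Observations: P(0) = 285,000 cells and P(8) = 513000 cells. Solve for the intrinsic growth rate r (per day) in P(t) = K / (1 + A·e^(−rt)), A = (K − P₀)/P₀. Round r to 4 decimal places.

r ≈ 0.0782 per day

A = (6480000 − 285000)/285000 = 21.73684
513000 = 6480000/(1 + 21.73684·e^(−r·8)) → e^(−8r) = (12.63158 − 1)/21.73684 = 0.535109
r = −ln(0.535109)/8 = 0.62528/8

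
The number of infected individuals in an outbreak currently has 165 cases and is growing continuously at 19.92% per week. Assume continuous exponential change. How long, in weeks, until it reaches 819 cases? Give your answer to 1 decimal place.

819 = 165 · e^(0.1992·t)
t = ln(819/165) / 0.1992 = ln(4.96364) / 0.1992 = 1.60214 / 0.1992

t ≈ 8.0 weeks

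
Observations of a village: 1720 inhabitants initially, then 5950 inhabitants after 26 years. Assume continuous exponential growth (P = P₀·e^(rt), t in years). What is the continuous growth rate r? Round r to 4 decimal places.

5950 = 1720 · e^(r·26)
e^(26r) = 5950/1720 = 3.4593
r = ln(3.4593) / 26 = 1.24107 / 26

r ≈ 0.0477 per year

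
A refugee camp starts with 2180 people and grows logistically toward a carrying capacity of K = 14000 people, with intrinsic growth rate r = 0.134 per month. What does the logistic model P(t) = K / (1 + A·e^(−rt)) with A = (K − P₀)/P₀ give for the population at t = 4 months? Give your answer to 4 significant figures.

A = (14000 − 2180)/2180 = 5.42202
P(4) = 14000 / (1 + 5.42202·e^(−0.134·4)) = 14000 / (1 + 5.42202·0.585084)
= 14000 / 4.17234 ≈ 3355.43

≈ 3,355 people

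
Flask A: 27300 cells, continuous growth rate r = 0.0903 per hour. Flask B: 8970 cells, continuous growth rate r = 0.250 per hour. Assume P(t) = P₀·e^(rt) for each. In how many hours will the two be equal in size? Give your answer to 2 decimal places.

27300·e^(0.0903t) = 8970·e^(0.25t)
27300/8970 = e^((0.25 − 0.0903)t) → ln(3.04348) = 0.1597·t
t = 1.113 / 0.1597

t ≈ 6.97 hours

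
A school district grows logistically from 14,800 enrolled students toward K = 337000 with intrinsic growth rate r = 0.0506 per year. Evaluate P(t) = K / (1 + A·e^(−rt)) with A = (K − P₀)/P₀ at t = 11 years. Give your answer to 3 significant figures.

A = (337000 − 14800)/14800 = 21.77027
P(11) = 337000 / (1 + 21.77027·e^(−0.0506·11)) = 337000 / (1 + 21.77027·0.573154)
= 337000 / 13.47773 ≈ 25004.21

≈ 25,000 enrolled students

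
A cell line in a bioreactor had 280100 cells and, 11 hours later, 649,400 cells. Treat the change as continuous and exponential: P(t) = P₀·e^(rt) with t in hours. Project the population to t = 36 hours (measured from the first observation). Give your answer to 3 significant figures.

≈ 4,390,000 cells

r = ln(649400/280100) / 11 ≈ 0.076446 per hour
P(36) = 280100 · e^(0.076446·36) = 280100 · 15.67463 ≈ 4390463.9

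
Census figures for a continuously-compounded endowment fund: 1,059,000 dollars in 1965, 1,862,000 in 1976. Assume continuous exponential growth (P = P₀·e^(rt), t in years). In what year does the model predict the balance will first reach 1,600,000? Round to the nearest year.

year 1973

r = ln(1862000/1059000) / 11 = 0.56433/11 ≈ 0.051302 per year
t = ln(1600000/1059000) / r = 0.41268/0.051302 ≈ 8.04 years after 1965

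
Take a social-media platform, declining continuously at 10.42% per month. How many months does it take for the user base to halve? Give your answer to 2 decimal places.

half-life = ln(2) / |r| = 0.69315 / 0.1042

half-life ≈ 6.65 months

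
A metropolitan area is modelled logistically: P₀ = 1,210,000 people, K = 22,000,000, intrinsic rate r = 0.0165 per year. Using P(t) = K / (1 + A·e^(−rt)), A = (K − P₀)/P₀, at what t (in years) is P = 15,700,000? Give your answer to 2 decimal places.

t ≈ 227.69 years

A = (22000000 − 1210000)/1210000 = 17.18182
15700000 = 22000000/(1 + 17.18182·e^(−0.0165t)) → 1 + 17.18182·e^(−0.0165t) = 1.40127
e^(−0.0165t) = 0.023355 → t = ln(42.81818)/0.0165 = 3.75696/0.0165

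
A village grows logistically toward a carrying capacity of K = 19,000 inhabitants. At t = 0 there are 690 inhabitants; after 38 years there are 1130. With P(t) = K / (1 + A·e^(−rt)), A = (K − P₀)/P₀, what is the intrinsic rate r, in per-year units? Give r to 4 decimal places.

A = (19000 − 690)/690 = 26.53623
1130 = 19000/(1 + 26.53623·e^(−r·38)) → e^(−38r) = (16.81416 − 1)/26.53623 = 0.595946
r = −ln(0.595946)/38 = 0.51761/38

r ≈ 0.0136 per year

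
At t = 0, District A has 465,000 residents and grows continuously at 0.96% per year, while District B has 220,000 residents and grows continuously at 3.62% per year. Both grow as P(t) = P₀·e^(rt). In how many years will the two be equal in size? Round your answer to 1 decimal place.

465000·e^(0.0096t) = 220000·e^(0.0362t)
465000/220000 = e^((0.0362 − 0.0096)t) → ln(2.11364) = 0.0266·t
t = 0.74841 / 0.0266

t ≈ 28.1 years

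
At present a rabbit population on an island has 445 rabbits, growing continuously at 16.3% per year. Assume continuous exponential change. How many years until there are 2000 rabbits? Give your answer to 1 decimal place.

2000 = 445 · e^(0.163·t)
t = ln(2000/445) / 0.163 = ln(4.49438) / 0.163 = 1.50283 / 0.163

t ≈ 9.2 years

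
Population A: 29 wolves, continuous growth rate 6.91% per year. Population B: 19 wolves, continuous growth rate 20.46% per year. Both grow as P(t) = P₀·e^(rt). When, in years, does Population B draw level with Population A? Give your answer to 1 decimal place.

t ≈ 3.1 years

29·e^(0.0691t) = 19·e^(0.2046t)
29/19 = e^((0.2046 − 0.0691)t) → ln(1.52632) = 0.1355·t
t = 0.42286 / 0.1355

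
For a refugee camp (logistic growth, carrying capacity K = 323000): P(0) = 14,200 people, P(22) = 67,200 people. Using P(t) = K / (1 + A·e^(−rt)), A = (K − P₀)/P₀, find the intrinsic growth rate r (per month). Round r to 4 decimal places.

A = (323000 − 14200)/14200 = 21.74648
67200 = 323000/(1 + 21.74648·e^(−r·22)) → e^(−22r) = (4.80655 − 1)/21.74648 = 0.175042
r = −ln(0.175042)/22 = 1.74273/22

r ≈ 0.0792 per month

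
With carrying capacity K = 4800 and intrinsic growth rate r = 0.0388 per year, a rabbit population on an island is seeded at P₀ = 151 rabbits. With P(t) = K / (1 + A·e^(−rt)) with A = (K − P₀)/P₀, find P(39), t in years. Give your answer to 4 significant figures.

≈ 617.0 rabbits

A = (4800 − 151)/151 = 30.78808
P(39) = 4800 / (1 + 30.78808·e^(−0.0388·39)) = 4800 / (1 + 30.78808·0.220204)
= 4800 / 7.77966 ≈ 616.99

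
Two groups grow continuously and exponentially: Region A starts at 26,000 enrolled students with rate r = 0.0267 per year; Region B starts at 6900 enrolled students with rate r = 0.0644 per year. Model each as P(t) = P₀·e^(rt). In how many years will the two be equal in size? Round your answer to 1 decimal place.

26000·e^(0.0267t) = 6900·e^(0.0644t)
26000/6900 = e^((0.0644 − 0.0267)t) → ln(3.76812) = 0.0377·t
t = 1.32658 / 0.0377

t ≈ 35.2 years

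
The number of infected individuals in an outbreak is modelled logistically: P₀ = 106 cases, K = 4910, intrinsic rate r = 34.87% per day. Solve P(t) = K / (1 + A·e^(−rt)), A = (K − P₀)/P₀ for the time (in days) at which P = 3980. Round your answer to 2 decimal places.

t ≈ 15.11 days

A = (4910 − 106)/106 = 45.32075
3980 = 4910/(1 + 45.32075·e^(−0.3487t)) → 1 + 45.32075·e^(−0.3487t) = 1.23367
e^(−0.3487t) = 0.005156 → t = ln(193.95334)/0.3487 = 5.26762/0.3487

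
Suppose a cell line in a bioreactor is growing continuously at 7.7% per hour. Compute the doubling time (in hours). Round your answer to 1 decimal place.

doubling time ≈ 9.0 hours

doubling time = ln(2) / |r| = 0.69315 / 0.077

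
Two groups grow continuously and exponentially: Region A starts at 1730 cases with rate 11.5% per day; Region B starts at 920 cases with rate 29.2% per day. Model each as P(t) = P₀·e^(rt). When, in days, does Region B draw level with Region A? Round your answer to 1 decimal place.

t ≈ 3.6 days

1730·e^(0.115t) = 920·e^(0.292t)
1730/920 = e^((0.292 − 0.115)t) → ln(1.88043) = 0.177·t
t = 0.6315 / 0.177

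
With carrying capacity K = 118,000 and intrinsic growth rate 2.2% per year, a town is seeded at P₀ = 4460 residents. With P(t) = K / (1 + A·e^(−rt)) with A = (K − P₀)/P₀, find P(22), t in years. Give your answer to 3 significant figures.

A = (118000 − 4460)/4460 = 25.4574
P(22) = 118000 / (1 + 25.4574·e^(−0.022·22)) = 118000 / (1 + 25.4574·0.616313)
= 118000 / 16.68973 ≈ 7070.22

≈ 7,070 residents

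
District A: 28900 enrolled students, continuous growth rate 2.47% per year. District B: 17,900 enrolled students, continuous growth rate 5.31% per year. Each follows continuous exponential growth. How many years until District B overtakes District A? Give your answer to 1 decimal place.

28900·e^(0.0247t) = 17900·e^(0.0531t)
28900/17900 = e^((0.0531 − 0.0247)t) → ln(1.61453) = 0.0284·t
t = 0.47904 / 0.0284

t ≈ 16.9 years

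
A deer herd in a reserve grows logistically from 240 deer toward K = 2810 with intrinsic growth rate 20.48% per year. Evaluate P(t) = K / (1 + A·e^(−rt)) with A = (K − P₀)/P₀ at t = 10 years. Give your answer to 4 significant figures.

A = (2810 − 240)/240 = 10.70833
P(10) = 2810 / (1 + 10.70833·e^(−0.2048·10)) = 2810 / (1 + 10.70833·0.128993)
= 2810 / 2.3813 ≈ 1180.03

≈ 1,180 deer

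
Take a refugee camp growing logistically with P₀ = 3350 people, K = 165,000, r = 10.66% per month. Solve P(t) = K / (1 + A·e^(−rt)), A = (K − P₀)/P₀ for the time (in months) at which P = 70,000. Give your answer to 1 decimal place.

t ≈ 33.5 months

A = (165000 − 3350)/3350 = 48.25373
70000 = 165000/(1 + 48.25373·e^(−0.1066t)) → 1 + 48.25373·e^(−0.1066t) = 2.35714
e^(−0.1066t) = 0.028125 → t = ln(35.55538)/0.1066 = 3.57109/0.1066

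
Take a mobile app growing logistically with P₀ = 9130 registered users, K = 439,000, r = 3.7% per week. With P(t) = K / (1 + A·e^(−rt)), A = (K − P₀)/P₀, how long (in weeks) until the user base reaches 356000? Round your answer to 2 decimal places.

t ≈ 143.46 weeks

A = (439000 − 9130)/9130 = 47.08324
356000 = 439000/(1 + 47.08324·e^(−0.037t)) → 1 + 47.08324·e^(−0.037t) = 1.23315
e^(−0.037t) = 0.004952 → t = ln(201.9474)/0.037 = 5.30801/0.037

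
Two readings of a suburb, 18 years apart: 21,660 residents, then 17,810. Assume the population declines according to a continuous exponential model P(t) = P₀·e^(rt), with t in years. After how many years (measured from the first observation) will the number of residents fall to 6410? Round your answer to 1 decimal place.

t ≈ 112.0 years

r = ln(17810/21660) / 18 ≈ -0.010873 per year
t = ln(6410/21660) / r = -1.21761 / -0.010873 ≈ 111.988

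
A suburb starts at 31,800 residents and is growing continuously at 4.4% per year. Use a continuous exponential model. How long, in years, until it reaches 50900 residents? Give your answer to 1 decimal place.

t ≈ 10.7 years

50900 = 31800 · e^(0.044·t)
t = ln(50900/31800) / 0.044 = ln(1.60063) / 0.044 = 0.4704 / 0.044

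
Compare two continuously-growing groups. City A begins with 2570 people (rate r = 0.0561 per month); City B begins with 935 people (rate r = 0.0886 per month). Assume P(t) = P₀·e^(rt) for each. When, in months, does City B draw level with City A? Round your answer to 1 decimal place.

2570·e^(0.0561t) = 935·e^(0.0886t)
2570/935 = e^((0.0886 − 0.0561)t) → ln(2.74866) = 0.0325·t
t = 1.01111 / 0.0325

t ≈ 31.1 months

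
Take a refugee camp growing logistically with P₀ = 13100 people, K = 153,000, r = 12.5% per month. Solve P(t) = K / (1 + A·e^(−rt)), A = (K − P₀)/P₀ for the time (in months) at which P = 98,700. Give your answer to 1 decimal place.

A = (153000 − 13100)/13100 = 10.67939
98700 = 153000/(1 + 10.67939·e^(−0.125t)) → 1 + 10.67939·e^(−0.125t) = 1.55015
e^(−0.125t) = 0.051515 → t = ln(19.41171)/0.125 = 2.96588/0.125

t ≈ 23.7 months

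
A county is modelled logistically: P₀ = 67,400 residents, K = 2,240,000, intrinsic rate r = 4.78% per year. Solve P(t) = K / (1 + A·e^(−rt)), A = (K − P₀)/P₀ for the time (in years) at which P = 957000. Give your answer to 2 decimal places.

t ≈ 66.52 years

A = (2240000 − 67400)/67400 = 32.23442
957000 = 2240000/(1 + 32.23442·e^(−0.0478t)) → 1 + 32.23442·e^(−0.0478t) = 2.34065
e^(−0.0478t) = 0.041591 → t = ln(24.04391)/0.0478 = 3.17988/0.0478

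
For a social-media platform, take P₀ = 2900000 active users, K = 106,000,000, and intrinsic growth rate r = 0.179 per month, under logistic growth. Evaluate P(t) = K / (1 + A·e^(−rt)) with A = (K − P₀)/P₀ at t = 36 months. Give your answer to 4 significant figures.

≈ 100,300,000 active users

A = (106000000 − 2900000)/2900000 = 35.55172
P(36) = 106000000 / (1 + 35.55172·e^(−0.179·36)) = 106000000 / (1 + 35.55172·0.00159)
= 106000000 / 1.05653 ≈ 100328581.47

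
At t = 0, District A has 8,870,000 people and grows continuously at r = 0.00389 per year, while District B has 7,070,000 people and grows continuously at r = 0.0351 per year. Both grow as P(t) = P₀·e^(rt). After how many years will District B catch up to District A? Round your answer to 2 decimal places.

8870000·e^(0.00389t) = 7070000·e^(0.0351t)
8870000/7070000 = e^((0.0351 − 0.00389)t) → ln(1.2546) = 0.03121·t
t = 0.22681 / 0.03121

t ≈ 7.27 years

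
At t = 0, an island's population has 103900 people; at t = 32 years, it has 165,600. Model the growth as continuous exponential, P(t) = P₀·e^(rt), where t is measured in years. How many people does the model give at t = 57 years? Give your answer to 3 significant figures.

r = ln(165600/103900) / 32 ≈ 0.014567 per year
P(57) = 103900 · e^(0.014567·57) = 103900 · 2.29406 ≈ 238352.83

≈ 238,000 people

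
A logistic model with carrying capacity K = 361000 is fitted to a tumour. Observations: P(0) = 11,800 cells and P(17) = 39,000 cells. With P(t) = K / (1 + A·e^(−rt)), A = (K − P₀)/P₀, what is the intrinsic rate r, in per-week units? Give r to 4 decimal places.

A = (361000 − 11800)/11800 = 29.59322
39000 = 361000/(1 + 29.59322·e^(−r·17)) → e^(−17r) = (9.25641 − 1)/29.59322 = 0.278997
r = −ln(0.278997)/17 = 1.27656/17

r ≈ 0.0751 per week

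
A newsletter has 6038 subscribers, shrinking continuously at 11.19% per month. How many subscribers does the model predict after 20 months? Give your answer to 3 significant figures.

≈ 644 subscribers

P(20) = 6038 · e^(-0.1119·20) = 6038 · e^(-2.238)
= 6038 · 0.10667 ≈ 644.08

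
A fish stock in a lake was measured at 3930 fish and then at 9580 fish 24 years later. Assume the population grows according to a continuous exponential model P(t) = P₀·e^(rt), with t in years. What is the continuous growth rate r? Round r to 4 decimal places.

r ≈ 0.0371 per year

9580 = 3930 · e^(r·24)
e^(24r) = 9580/3930 = 2.43766
r = ln(2.43766) / 24 = 0.89104 / 24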